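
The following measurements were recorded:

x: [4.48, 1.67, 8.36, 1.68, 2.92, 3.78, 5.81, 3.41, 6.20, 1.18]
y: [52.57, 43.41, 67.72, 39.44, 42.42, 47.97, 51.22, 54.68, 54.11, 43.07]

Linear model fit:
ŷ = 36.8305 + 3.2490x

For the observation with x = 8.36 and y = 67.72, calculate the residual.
Residual = 3.7279

The residual is the difference between the actual value and the predicted value:

Residual = y - ŷ

Step 1: Calculate predicted value
ŷ = 36.8305 + 3.2490 × 8.36
ŷ = 63.9921

Step 2: Calculate residual
Residual = 67.72 - 63.9921
Residual = 3.7279

Sign check: y > ŷ, so the point is above the line and the fit underestimates here.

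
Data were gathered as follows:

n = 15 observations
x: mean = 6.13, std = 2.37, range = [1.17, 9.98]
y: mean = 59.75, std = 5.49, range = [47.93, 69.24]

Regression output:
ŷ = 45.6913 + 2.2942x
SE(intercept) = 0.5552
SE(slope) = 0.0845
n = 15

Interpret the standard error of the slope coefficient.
SE(slope) = 0.0845 measures the uncertainty in the estimated slope. The coefficient is estimated precisely (SE/|β̂₁| = 3.7%).

What SE measures:
- The standard error quantifies the sampling variability of the coefficient estimate
- It is the estimated standard deviation of β̂₁ across hypothetical repeated samples of the same size
- Smaller SE → more precise estimate

Relative precision:
- SE / |β̂₁| = 0.0845 / 2.2942 = 3.7%
- Rule of thumb (under 20%: precise; 20% to under 50%: moderately precise; 50% or more: imprecise) → precise

Link to interval estimation: a confidence interval for β₁ is β̂₁ ± t* × 0.0845, so SE sets the half-width per unit of t*.

What drives SE(β̂₁): wider spread of x values → smaller SE; more residual scatter → larger SE; larger n (here n = 15) → smaller SE.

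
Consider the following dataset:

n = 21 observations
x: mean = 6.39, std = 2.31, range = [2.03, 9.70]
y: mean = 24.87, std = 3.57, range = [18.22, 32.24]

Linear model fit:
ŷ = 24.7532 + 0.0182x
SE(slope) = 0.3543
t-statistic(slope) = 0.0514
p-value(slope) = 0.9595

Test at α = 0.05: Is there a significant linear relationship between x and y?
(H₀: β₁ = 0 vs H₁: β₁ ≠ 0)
Since p-value = 0.9595 ≥ α = 0.05, fail to reject H₀ — the slope is not significantly different from 0.

Hypothesis test for the slope coefficient:

H₀: β₁ = 0 (no linear relationship)
H₁: β₁ ≠ 0 (linear relationship exists)

Test statistic: t = β̂₁ / SE(β̂₁) = 0.0182 / 0.3543 = 0.0514

The p-value (0.9595) is the probability, under H₀, of a t-statistic at least as extreme as |t| = 0.0514 (two-sided, df = n − 2 = 19).

Decision rule: reject H₀ if p-value < α.
p-value = 0.9595 ≥ α = 0.05 → fail to reject H₀.

There is not sufficient evidence at the 5% significance level to conclude that a linear relationship exists between x and y.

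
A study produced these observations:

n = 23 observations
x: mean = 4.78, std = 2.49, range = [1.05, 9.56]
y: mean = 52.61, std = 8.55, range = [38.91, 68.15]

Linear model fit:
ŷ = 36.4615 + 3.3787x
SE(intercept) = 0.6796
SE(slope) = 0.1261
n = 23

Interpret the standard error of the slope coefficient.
SE(β̂₁) = 0.1261 is the estimated standard deviation of the slope estimate across repeated samples; relative to β̂₁ = 3.3787 that is 3.7%, a precise estimate.

What SE measures:
- The standard error quantifies the sampling variability of the coefficient estimate
- It is the estimated standard deviation of β̂₁ across hypothetical repeated samples of the same size
- Smaller SE → more precise estimate

Relative precision:
- SE / |β̂₁| = 0.1261 / 3.3787 = 3.7%
- Rule of thumb (under 20%: precise; 20% to under 50%: moderately precise; 50% or more: imprecise) → precise

Rough 95% range (±2 SE): 3.3787 ± 0.2522 → (3.1265, 3.6309).

What drives SE(β̂₁): wider spread of x values → smaller SE.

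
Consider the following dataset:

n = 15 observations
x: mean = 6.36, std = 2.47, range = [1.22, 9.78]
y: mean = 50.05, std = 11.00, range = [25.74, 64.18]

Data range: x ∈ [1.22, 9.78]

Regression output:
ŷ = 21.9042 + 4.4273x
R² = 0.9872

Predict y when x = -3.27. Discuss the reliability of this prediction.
ŷ = 7.4269, but this is extrapolation (below the data range [1.22, 9.78]) and may be unreliable.

Prediction calculation:
ŷ = 21.9042 + 4.4273 × (-3.27)
ŷ = 7.4269

Reliability:
- Data range: x ∈ [1.22, 9.78]
- Prediction point: x = -3.27 is 4.49 units below the observed range → this is EXTRAPOLATION, not interpolation

Why that matters here:
- The linear relationship may not hold outside the observed range
- There are no observations near this x to validate the fitted line there
- The standard error of prediction grows with (x − x̄)², and x = -3.27 is far from x̄ = 6.36

The R² = 0.9872 only validates the fit within [1.22, 9.78]; treat ŷ = 7.4269 with caution.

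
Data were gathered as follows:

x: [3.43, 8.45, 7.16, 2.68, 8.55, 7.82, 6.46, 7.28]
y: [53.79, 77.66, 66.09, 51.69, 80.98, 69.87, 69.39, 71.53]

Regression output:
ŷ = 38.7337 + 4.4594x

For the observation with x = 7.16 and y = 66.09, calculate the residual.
Residual = -4.5730

The residual is the difference between the actual value and the predicted value:

Residual = y - ŷ

Step 1: Calculate predicted value
ŷ = 38.7337 + 4.4594 × 7.16
ŷ = 70.6630

Step 2: Calculate residual
Residual = 66.09 - 70.6630
Residual = -4.5730

Sign check: y < ŷ, so the point is below the line and the fit overestimates here.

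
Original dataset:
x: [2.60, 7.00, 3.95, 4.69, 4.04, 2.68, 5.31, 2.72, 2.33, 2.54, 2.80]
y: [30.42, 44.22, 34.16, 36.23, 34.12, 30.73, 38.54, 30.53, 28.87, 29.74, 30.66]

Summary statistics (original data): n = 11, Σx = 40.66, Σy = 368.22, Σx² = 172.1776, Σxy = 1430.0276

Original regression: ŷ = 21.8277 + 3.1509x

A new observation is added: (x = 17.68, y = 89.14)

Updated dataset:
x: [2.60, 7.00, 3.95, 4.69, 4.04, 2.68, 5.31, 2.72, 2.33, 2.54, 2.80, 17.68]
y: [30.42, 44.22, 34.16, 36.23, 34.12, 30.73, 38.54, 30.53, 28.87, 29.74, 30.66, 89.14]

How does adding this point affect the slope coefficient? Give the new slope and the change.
New slope β₁ = 3.8905 versus 3.1509 before: a change of +0.7396 (+23.5%).

x = 17.68 lies well outside the original x-range [2.33, 7.00] (x̄ ≈ 3.70), so this observation has high leverage and can move the slope substantially.

Step 1: Update the sums with the new point (n goes from 11 to 12)
Σx  = 40.66 + 17.68 = 58.34
Σy  = 368.22 + 89.14 = 457.36
Σx² = 172.1776 + 17.68² = 172.1776 + 312.5824 = 484.7600
Σxy = 1430.0276 + 17.68×89.14 = 1430.0276 + 1575.9952 = 3006.0228

Step 2: Recompute the slope with b₁ = (nΣxy − ΣxΣy) / (nΣx² − (Σx)²)
Numerator   = 12×3006.0228 − 58.34×457.36 = 36072.2736 − 26682.3824 = 9389.8912
Denominator = 12×484.7600 − 58.34² = 5817.1200 − 3403.5556 = 2413.5644
b₁(new) = 9389.8912 / 2413.5644 = 3.8905

(Same formula on the original sums: (11×1430.0276 − 40.66×368.22) / (11×172.1776 − 40.66²) = 758.4784 / 240.7180 = 3.1509, matching the given fit.)

Step 3: Change in slope
Δβ₁ = 3.8905 − 3.1509 = +0.7396
Relative change = +0.7396 / 3.1509 × 100% = +23.5%
→ the slope increases when the point is added.

A high-leverage point only changes the slope if it is off the original line; here y = 89.14 is above the original trend, so the slope increases.
In practice: investigate whether it comes from the same population as the rest of the sample.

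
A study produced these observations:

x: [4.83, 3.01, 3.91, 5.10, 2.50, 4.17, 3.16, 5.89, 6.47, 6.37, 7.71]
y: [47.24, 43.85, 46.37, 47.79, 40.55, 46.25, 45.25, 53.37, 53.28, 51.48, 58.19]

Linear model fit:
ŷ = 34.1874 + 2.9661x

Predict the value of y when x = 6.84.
ŷ = 54.4755

x = 6.84 lies inside the observed range [2.50, 7.71], so the fitted equation applies directly:

ŷ = 34.1874 + 2.9661 × 6.84
ŷ = 34.1874 + 20.2881
ŷ = 54.4755

This is a point prediction; actual observations scatter around it by roughly the residual standard deviation.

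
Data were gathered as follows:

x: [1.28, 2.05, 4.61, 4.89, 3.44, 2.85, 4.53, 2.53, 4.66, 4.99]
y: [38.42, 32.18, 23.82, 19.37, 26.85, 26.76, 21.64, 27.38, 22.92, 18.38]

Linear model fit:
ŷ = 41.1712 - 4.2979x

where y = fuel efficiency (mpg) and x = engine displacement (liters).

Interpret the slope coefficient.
An increase of one liter in engine displacement is associated with a 4.2979 mpg decrease in predicted fuel efficiency.

The slope coefficient β₁ = -4.2979 represents the marginal effect of engine displacement on fuel efficiency.

Interpretation:
- Engine displacement up by 1 liter → predicted fuel efficiency decreases by 4.2979 mpg
- This is a linear approximation: the same per-unit change is assumed across the whole observed x range

The intercept β₀ = 41.1712 is the predicted fuel efficiency when engine displacement = 0; since the smallest observed x is 1.28, this is an extrapolation and mainly anchors the line.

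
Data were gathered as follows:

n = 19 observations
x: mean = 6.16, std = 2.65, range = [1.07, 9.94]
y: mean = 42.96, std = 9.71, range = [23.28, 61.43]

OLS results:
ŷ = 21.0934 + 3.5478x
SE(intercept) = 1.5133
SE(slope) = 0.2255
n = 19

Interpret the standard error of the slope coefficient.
SE(slope) = 0.2255 measures the uncertainty in the estimated slope. The coefficient is estimated precisely (SE/|β̂₁| = 6.4%).

SE(β̂₁) = 0.2255 says: if we drew many samples of n = 19 from the same population and refit each time, the fitted slopes would scatter with a standard deviation of roughly 0.2255 around the true β₁.

Relative precision:
- SE / |β̂₁| = 0.2255 / 3.5478 = 6.4%
- Rule of thumb (under 20%: precise; 20% to under 50%: moderately precise; 50% or more: imprecise) → precise

Rough 95% range (±2 SE): 3.5478 ± 0.4510 → (3.0968, 3.9988).

What drives SE(β̂₁): more residual scatter → larger SE; wider spread of x values → smaller SE.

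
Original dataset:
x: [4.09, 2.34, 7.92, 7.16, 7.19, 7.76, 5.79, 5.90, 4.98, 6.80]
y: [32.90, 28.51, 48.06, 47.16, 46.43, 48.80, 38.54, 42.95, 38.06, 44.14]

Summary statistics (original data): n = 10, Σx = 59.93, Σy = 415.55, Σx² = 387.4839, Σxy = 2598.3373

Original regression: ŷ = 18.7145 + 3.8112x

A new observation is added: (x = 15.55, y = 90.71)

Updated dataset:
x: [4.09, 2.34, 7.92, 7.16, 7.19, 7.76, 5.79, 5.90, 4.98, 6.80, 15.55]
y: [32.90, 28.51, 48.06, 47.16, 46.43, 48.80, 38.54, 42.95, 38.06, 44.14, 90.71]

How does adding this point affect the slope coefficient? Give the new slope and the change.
Adding the point moves β₁ from 3.8112 to 4.8045, i.e. it increases by 0.9933 (+26.1%).

The new point has HIGH LEVERAGE: x = 15.55 is far from the original mean x̄ = 59.93/10 ≈ 5.99 (original range [2.34, 7.92]).

Step 1: Update the sums with the new point (n goes from 10 to 11)
Σx  = 59.93 + 15.55 = 75.48
Σy  = 415.55 + 90.71 = 506.26
Σx² = 387.4839 + 15.55² = 387.4839 + 241.8025 = 629.2864
Σxy = 2598.3373 + 15.55×90.71 = 2598.3373 + 1410.5405 = 4008.8778

Step 2: Recompute the slope with b₁ = (nΣxy − ΣxΣy) / (nΣx² − (Σx)²)
Numerator   = 11×4008.8778 − 75.48×506.26 = 44097.6558 − 38212.5048 = 5885.1510
Denominator = 11×629.2864 − 75.48² = 6922.1504 − 5697.2304 = 1224.9200
b₁(new) = 5885.1510 / 1224.9200 = 4.8045

(Same formula on the original sums: (10×2598.3373 − 59.93×415.55) / (10×387.4839 − 59.93²) = 1079.4615 / 283.2341 = 3.8112, matching the given fit.)

Step 3: Change in slope
Δβ₁ = 4.8045 − 3.8112 = +0.9933
Relative change = +0.9933 / 3.8112 × 100% = +26.1%
→ the slope increases when the point is added.

A high-leverage point only changes the slope if it is off the original line; here y = 90.71 is above the original trend, so the slope increases.
In practice: investigate whether it comes from the same population as the rest of the sample; refit with and without it and report both if conclusions differ.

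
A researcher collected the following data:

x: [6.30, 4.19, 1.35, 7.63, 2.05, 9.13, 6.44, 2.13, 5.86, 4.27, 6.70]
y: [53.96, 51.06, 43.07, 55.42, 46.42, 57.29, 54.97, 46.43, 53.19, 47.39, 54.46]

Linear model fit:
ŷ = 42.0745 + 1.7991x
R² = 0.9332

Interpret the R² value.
The model explains 93.32% of the variance in y (R² = 0.9332), leaving 6.68% unexplained; the fit is strong.

The coefficient of determination R² is the fraction of the total variation in y that the fitted line accounts for.

Here R² = 0.9332:
- Explained: 93.32% of the variation in y
- Unexplained (residual): 100% − 93.32% = 6.68%
- Rule of thumb (below 0.3 weak; 0.3 to below 0.7 moderate; 0.7 and above strong) → strong

Equivalently, for simple linear regression R² = r², so |r| = √0.9332 ≈ 0.9660.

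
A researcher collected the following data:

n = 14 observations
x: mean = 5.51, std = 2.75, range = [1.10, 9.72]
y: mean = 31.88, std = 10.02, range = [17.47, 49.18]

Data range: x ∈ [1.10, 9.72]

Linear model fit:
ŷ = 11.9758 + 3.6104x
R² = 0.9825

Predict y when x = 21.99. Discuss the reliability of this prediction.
The equation gives ŷ = 91.3685; however x = 21.99 is 12.27 units above the observed range, so this extrapolated value should not be trusted.

Prediction calculation:
ŷ = 11.9758 + 3.6104 × 21.99
ŷ = 91.3685

Reliability:
- Data range: x ∈ [1.10, 9.72]
- Prediction point: x = 21.99 is 12.27 units above the observed range → this is EXTRAPOLATION, not interpolation

Why that matters here:
- The linear relationship may not hold outside the observed range
- There are no observations near this x to validate the fitted line there

A defensible statement: 'if the linear trend continued to x = 21.99, y would be about 91.3685' — the premise is untested.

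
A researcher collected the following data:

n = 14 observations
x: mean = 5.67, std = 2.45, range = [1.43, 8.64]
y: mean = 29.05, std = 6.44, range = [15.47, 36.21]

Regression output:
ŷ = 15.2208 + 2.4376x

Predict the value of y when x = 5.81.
ŷ = 29.3833

x = 5.81 lies inside the observed range [1.43, 8.64], so the fitted equation applies directly:

ŷ = 15.2208 + 2.4376 × 5.81
ŷ = 15.2208 + 14.1625
ŷ = 29.3833

This is the fitted mean response at that x — an individual observation would come with a wider prediction interval.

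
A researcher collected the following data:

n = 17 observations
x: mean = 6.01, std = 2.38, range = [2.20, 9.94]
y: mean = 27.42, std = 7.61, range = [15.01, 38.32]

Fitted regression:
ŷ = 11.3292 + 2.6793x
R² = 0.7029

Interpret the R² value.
R² = 0.7029 means 70.29% of the variation in y is explained by the linear relationship with x. This indicates a strong fit.

R² (coefficient of determination) measures the proportion of variance in y explained by the regression model.

Here R² = 0.7029:
- Explained: 70.29% of the variation in y
- Unexplained (residual): 100% − 70.29% = 29.71%
- Rule of thumb (below 0.3 weak; 0.3 to below 0.7 moderate; 0.7 and above strong) → strong

Note: R² says nothing about causation, and a high R² does not by itself mean the linear form is appropriate — check the residuals.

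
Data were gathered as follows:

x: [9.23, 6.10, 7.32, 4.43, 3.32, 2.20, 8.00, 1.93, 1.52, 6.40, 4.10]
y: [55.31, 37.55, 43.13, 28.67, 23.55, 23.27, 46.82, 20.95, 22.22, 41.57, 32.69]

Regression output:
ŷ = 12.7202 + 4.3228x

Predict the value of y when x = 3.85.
ŷ = 29.3630

To predict y for x = 3.85, substitute into the regression equation:

ŷ = 12.7202 + 4.3228 × 3.85
ŷ = 12.7202 + 16.6428
ŷ = 29.3630

This is the fitted mean response at that x — an individual observation would come with a wider prediction interval.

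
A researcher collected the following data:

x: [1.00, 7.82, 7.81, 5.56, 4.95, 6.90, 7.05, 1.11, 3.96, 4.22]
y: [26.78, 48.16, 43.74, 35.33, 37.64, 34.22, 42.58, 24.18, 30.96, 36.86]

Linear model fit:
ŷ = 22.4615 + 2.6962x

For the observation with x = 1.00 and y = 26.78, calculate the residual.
Residual = 1.6223

The residual is the difference between the actual value and the predicted value:

Residual = y - ŷ

Step 1: Calculate predicted value
ŷ = 22.4615 + 2.6962 × 1.00
ŷ = 25.1577

Step 2: Calculate residual
Residual = 26.78 - 25.1577
Residual = 1.6223

Interpretation: the model underestimates the actual value by 1.6223 at this point (positive residual → observation lies above the fitted line).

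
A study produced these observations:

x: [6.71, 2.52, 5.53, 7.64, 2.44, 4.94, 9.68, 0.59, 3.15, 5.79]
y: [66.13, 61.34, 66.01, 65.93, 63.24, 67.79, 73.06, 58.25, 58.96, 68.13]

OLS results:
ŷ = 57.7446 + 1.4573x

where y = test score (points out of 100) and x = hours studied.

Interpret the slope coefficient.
On average, test score is about 1.4573 points higher for every extra hour of study time.

The slope β₁ = 1.4573 gives the rate at which the fitted test score changes with study time.

Interpretation:
- Study time up by 1 hour → predicted test score increases by 1.4573 points
- The effect is assumed constant over the observed range of x (linearity)

(β₀ = 57.7446 is the fitted value at x = 0 and is not part of the slope interpretation.)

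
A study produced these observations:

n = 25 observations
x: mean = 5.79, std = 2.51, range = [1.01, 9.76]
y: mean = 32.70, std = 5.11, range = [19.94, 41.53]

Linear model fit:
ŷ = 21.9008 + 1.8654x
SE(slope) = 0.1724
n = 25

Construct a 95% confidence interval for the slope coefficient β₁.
The 95% CI for β₁ is (1.5088, 2.2220)

Confidence interval for the slope:

The 95% CI for β₁ is: β̂₁ ± t*(α/2, n-2) × SE(β̂₁)

Step 1: Find critical t-value
- Confidence level = 0.95
- Degrees of freedom = n - 2 = 25 - 2 = 23
- t*(α/2, 23) = 2.0687

Step 2: Calculate margin of error
Margin = 2.0687 × 0.1724 = 0.3566

Step 3: Construct interval
CI = 1.8654 ± 0.3566
CI = (1.5088, 2.2220)

Interpretation: intervals built this way capture the true β₁ in 95% of repeated samples; here the plausible range for the per-unit effect of x on y is 1.5088 to 2.2220.
The interval does not include 0, suggesting a significant linear relationship.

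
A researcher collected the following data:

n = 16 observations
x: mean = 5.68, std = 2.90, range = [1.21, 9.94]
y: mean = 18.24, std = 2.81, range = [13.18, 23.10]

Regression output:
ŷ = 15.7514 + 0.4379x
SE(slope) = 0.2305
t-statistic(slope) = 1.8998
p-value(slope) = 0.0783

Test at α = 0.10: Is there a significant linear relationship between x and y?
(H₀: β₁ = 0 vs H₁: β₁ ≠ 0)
Since p-value = 0.0783 < α = 0.10, reject H₀ — the slope is significantly different from 0.

Hypothesis test for the slope coefficient:

H₀: β₁ = 0 (no linear relationship)
H₁: β₁ ≠ 0 (linear relationship exists)

Test statistic: t = β̂₁ / SE(β̂₁) = 0.4379 / 0.2305 = 1.8998

The p-value (0.0783) is the probability, under H₀, of a t-statistic at least as extreme as |t| = 1.8998 (two-sided, df = n − 2 = 14).

Decision rule: reject H₀ if p-value < α.
p-value = 0.0783 < α = 0.10 → reject H₀.

Conclusion: the linear association between x and y is significant at the 10% level.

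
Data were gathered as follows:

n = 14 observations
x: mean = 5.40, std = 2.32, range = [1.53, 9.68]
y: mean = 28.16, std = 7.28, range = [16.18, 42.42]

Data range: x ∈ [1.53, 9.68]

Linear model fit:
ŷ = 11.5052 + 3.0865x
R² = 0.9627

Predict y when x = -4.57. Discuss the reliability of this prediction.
ŷ = -2.6001 (extrapolation — x = -4.57 lies outside [1.53, 9.68], so reliability is low).

Prediction calculation:
ŷ = 11.5052 + 3.0865 × (-4.57)
ŷ = -2.6001

Reliability:
- Data range: x ∈ [1.53, 9.68]
- Prediction point: x = -4.57 is 6.10 units below the observed range → this is EXTRAPOLATION, not interpolation

Why that matters here:
- There are no observations near this x to validate the fitted line there
- The linear relationship may not hold outside the observed range
- Real relationships often flatten, saturate, or turn nonlinear at extremes

The R² = 0.9627 only validates the fit within [1.53, 9.68]; treat ŷ = -2.6001 with caution.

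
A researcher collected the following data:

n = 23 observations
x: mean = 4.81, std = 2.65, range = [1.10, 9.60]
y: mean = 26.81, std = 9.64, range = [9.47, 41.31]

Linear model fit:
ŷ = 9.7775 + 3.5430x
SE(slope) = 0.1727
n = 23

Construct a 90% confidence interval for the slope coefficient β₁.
The 90% CI for β₁ is (3.2458, 3.8402)

Confidence interval for the slope:

The 90% CI for β₁ is: β̂₁ ± t*(α/2, n-2) × SE(β̂₁)

Step 1: Find critical t-value
- Confidence level = 0.9
- Degrees of freedom = n - 2 = 23 - 2 = 21
- t*(α/2, 21) = 1.7207

Step 2: Calculate margin of error
Margin = 1.7207 × 0.1727 = 0.2972

Step 3: Construct interval
CI = 3.5430 ± 0.2972
CI = (3.2458, 3.8402)

Interpretation: intervals built this way capture the true β₁ in 90% of repeated samples; here the plausible range for the per-unit effect of x on y is 3.2458 to 3.8402.
The interval does not include 0, suggesting a significant linear relationship.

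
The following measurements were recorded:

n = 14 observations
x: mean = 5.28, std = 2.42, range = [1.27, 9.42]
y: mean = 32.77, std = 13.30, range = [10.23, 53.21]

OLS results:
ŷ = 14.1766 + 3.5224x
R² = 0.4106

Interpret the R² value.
About 41.06% of the variability in y is accounted for by the regression on x (R² = 0.4106) — a moderate linear fit.

R² = 1 − SS_res/SS_tot compares the residual scatter to the total scatter of y about its mean.

Here R² = 0.4106:
- Explained: 41.06% of the variation in y
- Unexplained (residual): 100% − 41.06% = 58.94%
- Rule of thumb (below 0.3 weak; 0.3 to below 0.7 moderate; 0.7 and above strong) → moderate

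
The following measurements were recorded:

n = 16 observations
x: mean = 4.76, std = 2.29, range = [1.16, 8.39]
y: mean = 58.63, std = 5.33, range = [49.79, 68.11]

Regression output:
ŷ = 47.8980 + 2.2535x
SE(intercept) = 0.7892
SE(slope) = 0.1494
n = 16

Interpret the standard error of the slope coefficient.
SE(slope) = 0.1494 measures the uncertainty in the estimated slope. The coefficient is estimated precisely (SE/|β̂₁| = 6.6%).

SE(β̂₁) = 0.1494 says: if we drew many samples of n = 16 from the same population and refit each time, the fitted slopes would scatter with a standard deviation of roughly 0.1494 around the true β₁.

Relative precision:
- SE / |β̂₁| = 0.1494 / 2.2535 = 6.6%
- Rule of thumb (under 20%: precise; 20% to under 50%: moderately precise; 50% or more: imprecise) → precise

Rough 95% range (±2 SE): 2.2535 ± 0.2988 → (1.9547, 2.5523).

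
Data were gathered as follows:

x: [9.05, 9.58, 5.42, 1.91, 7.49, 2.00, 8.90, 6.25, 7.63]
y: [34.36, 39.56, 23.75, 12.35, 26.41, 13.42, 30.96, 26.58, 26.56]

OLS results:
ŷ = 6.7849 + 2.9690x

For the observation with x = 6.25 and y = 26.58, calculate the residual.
Residual = 1.2388

The residual is the difference between the actual value and the predicted value:

Residual = y - ŷ

Step 1: Calculate predicted value
ŷ = 6.7849 + 2.9690 × 6.25
ŷ = 25.3412

Step 2: Calculate residual
Residual = 26.58 - 25.3412
Residual = 1.2388

Interpretation: the model underestimates the actual value by 1.2388 at this point (positive residual → observation lies above the fitted line).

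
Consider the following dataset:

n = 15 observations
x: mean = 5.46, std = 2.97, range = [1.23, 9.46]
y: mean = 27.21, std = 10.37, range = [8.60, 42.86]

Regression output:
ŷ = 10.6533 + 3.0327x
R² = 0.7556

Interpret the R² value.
R² = 0.7556 means 75.56% of the variation in y is explained by the linear relationship with x. This indicates a strong fit.

The coefficient of determination R² is the fraction of the total variation in y that the fitted line accounts for.

Here R² = 0.7556:
- Explained: 75.56% of the variation in y
- Unexplained (residual): 100% − 75.56% = 24.44%
- Rule of thumb (below 0.3 weak; 0.3 to below 0.7 moderate; 0.7 and above strong) → strong

Calculation: R² = 1 − (SS_res / SS_tot), where SS_res is the sum of squared residuals and SS_tot the total sum of squares.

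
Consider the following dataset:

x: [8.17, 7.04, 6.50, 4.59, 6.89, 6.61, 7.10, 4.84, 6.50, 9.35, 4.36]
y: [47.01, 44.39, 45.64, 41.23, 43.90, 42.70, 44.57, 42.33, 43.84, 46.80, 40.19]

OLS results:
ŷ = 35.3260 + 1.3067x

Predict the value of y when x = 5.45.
ŷ = 42.4475

x = 5.45 lies inside the observed range [4.36, 9.35], so the fitted equation applies directly:

ŷ = 35.3260 + 1.3067 × 5.45
ŷ = 35.3260 + 7.1215
ŷ = 42.4475

This is a point prediction; actual observations scatter around it by roughly the residual standard deviation.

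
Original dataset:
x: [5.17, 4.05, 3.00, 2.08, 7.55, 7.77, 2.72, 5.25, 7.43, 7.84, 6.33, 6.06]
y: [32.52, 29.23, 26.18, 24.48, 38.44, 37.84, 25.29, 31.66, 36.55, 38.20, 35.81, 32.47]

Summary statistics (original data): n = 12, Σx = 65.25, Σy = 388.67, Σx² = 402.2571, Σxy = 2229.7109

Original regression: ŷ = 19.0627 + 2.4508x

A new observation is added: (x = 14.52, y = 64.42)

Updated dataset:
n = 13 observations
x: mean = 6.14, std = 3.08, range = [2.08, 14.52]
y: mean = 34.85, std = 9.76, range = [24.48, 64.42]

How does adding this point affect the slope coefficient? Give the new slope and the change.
The slope changes from 2.4508 to 3.1136 (change of +0.6628, or +27.0%).

The new point has HIGH LEVERAGE: x = 14.52 is far from the original mean x̄ = 65.25/12 ≈ 5.44 (original range [2.08, 7.84]).

Step 1: Update the sums with the new point (n goes from 12 to 13)
Σx  = 65.25 + 14.52 = 79.77
Σy  = 388.67 + 64.42 = 453.09
Σx² = 402.2571 + 14.52² = 402.2571 + 210.8304 = 613.0875
Σxy = 2229.7109 + 14.52×64.42 = 2229.7109 + 935.3784 = 3165.0893

Step 2: Recompute the slope with b₁ = (nΣxy − ΣxΣy) / (nΣx² − (Σx)²)
Numerator   = 13×3165.0893 − 79.77×453.09 = 41146.1609 − 36142.9893 = 5003.1716
Denominator = 13×613.0875 − 79.77² = 7970.1375 − 6363.2529 = 1606.8846
b₁(new) = 5003.1716 / 1606.8846 = 3.1136

(Same formula on the original sums: (12×2229.7109 − 65.25×388.67) / (12×402.2571 − 65.25²) = 1395.8133 / 569.5227 = 2.4508, matching the given fit.)

Step 3: Change in slope
Δβ₁ = 3.1136 − 2.4508 = +0.6628
Relative change = +0.6628 / 2.4508 × 100% = +27.0%
→ the slope increases when the point is added.

Because the point sits above the extension of the original line at a high-leverage x, it tilts the fit up.
In practice: investigate whether it comes from the same population as the rest of the sample; refit with and without it and report both if conclusions differ.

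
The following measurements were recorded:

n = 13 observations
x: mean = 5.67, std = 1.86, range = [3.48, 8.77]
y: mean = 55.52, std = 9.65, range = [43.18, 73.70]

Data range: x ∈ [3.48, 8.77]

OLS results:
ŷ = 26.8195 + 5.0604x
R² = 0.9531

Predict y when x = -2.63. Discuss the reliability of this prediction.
The equation gives ŷ = 13.5106; however x = -2.63 is 6.11 units below the observed range, so this extrapolated value should not be trusted.

Prediction calculation:
ŷ = 26.8195 + 5.0604 × (-2.63)
ŷ = 13.5106

Reliability:
- Data range: x ∈ [3.48, 8.77]
- Prediction point: x = -2.63 is 6.11 units below the observed range → this is EXTRAPOLATION, not interpolation

Why that matters here:
- Real relationships often flatten, saturate, or turn nonlinear at extremes
- The linear relationship may not hold outside the observed range

Report the number if required, but flag clearly that it is an extrapolation.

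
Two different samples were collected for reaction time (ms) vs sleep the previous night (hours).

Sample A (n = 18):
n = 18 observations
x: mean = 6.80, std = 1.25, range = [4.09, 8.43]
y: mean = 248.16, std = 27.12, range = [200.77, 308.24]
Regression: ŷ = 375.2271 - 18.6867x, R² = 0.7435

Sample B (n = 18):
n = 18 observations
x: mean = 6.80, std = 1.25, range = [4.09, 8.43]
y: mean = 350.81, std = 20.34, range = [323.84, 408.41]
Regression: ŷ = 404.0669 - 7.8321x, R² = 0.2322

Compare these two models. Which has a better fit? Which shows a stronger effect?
Model A has the better fit (R² = 0.7435 vs 0.2322). Model A shows the stronger effect (|β₁| = 18.6867 vs 7.8321).

Model Comparison:

Fit — compare R²:
- Model A: R² = 0.7435 → 74.35% of variance in reaction time explained
- Model B: R² = 0.2322 → 23.22% of variance in reaction time explained
- 0.7435 > 0.2322 → Model A has the better fit

Effect size (slope magnitude):
- Model A: β₁ = -18.6867 → predicted reaction time falls 18.6867 ms per additional hour of sleep
- Model B: β₁ = -7.8321 → predicted reaction time falls 7.8321 ms per additional hour of sleep
- |-18.6867| > |-7.8321| → Model A shows the stronger marginal effect

Notes:
- R² measures how tightly points cluster around the line; β₁ measures how steep the line is — they answer different questions.
- The two samples could reflect different populations, time periods, or measurement quality.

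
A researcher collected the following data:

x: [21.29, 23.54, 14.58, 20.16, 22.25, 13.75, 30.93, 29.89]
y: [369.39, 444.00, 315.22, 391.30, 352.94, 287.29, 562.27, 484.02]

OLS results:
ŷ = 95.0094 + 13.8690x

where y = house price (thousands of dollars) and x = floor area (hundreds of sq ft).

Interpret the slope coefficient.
An increase of one hundred sq ft in floor area is associated with a 13.8690 thousand dollars increase in predicted house price.

β₁ = 13.8690 is the change in predicted house price (thousand dollars) per additional hundred sq ft of floor area.

Interpretation:
- Floor area up by 1 hundred sq ft → predicted house price increases by 13.8690 thousand dollars
- The effect is assumed constant over the observed range of x (linearity)
- The sign (+) gives the direction; the magnitude 13.8690 gives the size of the effect per hundred sq ft

(β₀ = 95.0094 is the fitted value at x = 0 and is not part of the slope interpretation.)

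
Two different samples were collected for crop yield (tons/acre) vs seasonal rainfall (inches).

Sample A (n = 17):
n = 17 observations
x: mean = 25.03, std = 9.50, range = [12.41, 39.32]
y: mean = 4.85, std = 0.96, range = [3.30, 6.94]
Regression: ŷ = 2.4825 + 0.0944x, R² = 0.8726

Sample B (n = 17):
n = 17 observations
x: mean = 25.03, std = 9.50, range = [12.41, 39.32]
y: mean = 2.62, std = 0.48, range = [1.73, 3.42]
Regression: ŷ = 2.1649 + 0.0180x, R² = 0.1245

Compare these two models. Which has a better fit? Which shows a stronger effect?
Model A has the better fit (R² = 0.8726 vs 0.1245). Model A shows the stronger effect (|β₁| = 0.0944 vs 0.0180).

Model Comparison:

Which explains more variance? (R²)
- Model A: R² = 0.8726 → 87.26% of variance in crop yield explained
- Model B: R² = 0.1245 → 12.45% of variance in crop yield explained
- 0.8726 > 0.1245 → Model A has the better fit

Effect size (slope magnitude):
- Model A: β₁ = 0.0944 → predicted crop yield rises 0.0944 tons/acre per additional inch of rainfall
- Model B: β₁ = 0.0180 → predicted crop yield rises 0.0180 tons/acre per additional inch of rainfall
- |0.0944| > |0.0180| → Model A shows the stronger marginal effect

Notes:
- A better fit (higher R²) doesn't necessarily mean a more important relationship.
- The two samples could reflect different populations, time periods, or measurement quality.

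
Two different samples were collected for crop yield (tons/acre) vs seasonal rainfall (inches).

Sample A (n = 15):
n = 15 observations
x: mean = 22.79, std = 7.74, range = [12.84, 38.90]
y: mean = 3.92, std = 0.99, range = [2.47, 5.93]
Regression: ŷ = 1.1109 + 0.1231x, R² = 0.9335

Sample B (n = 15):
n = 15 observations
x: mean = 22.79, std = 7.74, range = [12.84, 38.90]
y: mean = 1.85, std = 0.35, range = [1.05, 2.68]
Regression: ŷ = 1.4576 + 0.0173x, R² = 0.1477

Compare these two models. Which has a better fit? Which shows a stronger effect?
Model A has the better fit (R² = 0.9335 vs 0.1477). Model A shows the stronger effect (|β₁| = 0.1231 vs 0.0173).

Model Comparison:

Fit — compare R²:
- Model A: R² = 0.9335 → 93.35% of variance in crop yield explained
- Model B: R² = 0.1477 → 14.77% of variance in crop yield explained
- 0.9335 > 0.1477 → Model A has the better fit

Which has the larger per-inch effect? (|β₁|)
- Model A: β₁ = 0.1231 → predicted crop yield rises 0.1231 tons/acre per additional inch of rainfall
- Model B: β₁ = 0.0173 → predicted crop yield rises 0.0173 tons/acre per additional inch of rainfall
- |0.1231| > |0.0173| → Model A shows the stronger marginal effect

Notes:
- The two samples could reflect different populations, time periods, or measurement quality.
- A better fit (higher R²) doesn't necessarily mean a more important relationship.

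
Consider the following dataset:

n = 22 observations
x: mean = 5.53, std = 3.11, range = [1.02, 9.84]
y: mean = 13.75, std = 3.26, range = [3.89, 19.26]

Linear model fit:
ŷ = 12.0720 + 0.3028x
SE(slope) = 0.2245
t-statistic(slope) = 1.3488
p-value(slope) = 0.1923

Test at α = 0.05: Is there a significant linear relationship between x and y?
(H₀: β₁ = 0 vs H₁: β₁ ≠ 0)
Since p-value = 0.1923 ≥ α = 0.05, fail to reject H₀ — the slope is not significantly different from 0.

Hypothesis test for the slope coefficient:

H₀: β₁ = 0 (no linear relationship)
H₁: β₁ ≠ 0 (linear relationship exists)

Test statistic: t = β̂₁ / SE(β̂₁) = 0.3028 / 0.2245 = 1.3488

p = 0.1923: how often a slope estimate this far from 0 (in SE units) would arise by chance if β₁ were truly 0.

Decision rule: reject H₀ if p-value < α.
p-value = 0.1923 ≥ α = 0.05 → fail to reject H₀.

Conclusion: the linear association between x and y is not significant at the 5% level.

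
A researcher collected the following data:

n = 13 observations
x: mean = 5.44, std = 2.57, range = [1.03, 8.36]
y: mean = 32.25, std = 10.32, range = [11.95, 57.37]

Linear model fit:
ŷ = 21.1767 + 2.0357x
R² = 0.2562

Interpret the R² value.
R² = 0.2562 means 25.62% of the variation in y is explained by the linear relationship with x. This indicates a weak fit.

R² = 1 − SS_res/SS_tot compares the residual scatter to the total scatter of y about its mean.

Here R² = 0.2562:
- Explained: 25.62% of the variation in y
- Unexplained (residual): 100% − 25.62% = 74.38%
- Rule of thumb (below 0.3 weak; 0.3 to below 0.7 moderate; 0.7 and above strong) → weak

Note: R² never decreases when predictors are added, so it should not be used alone to compare models of different size.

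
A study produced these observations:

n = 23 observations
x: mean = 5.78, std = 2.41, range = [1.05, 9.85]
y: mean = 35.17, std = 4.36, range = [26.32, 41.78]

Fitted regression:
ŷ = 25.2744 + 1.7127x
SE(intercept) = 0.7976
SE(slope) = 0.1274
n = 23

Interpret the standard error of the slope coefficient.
SE(β̂₁) = 0.1274 is the estimated standard deviation of the slope estimate across repeated samples; relative to β̂₁ = 1.7127 that is 7.4%, a precise estimate.

What SE measures:
- The standard error quantifies the sampling variability of the coefficient estimate
- It is the estimated standard deviation of β̂₁ across hypothetical repeated samples of the same size
- Smaller SE → more precise estimate

Relative precision:
- SE / |β̂₁| = 0.1274 / 1.7127 = 7.4%
- Rule of thumb (under 20%: precise; 20% to under 50%: moderately precise; 50% or more: imprecise) → precise

Link to the t-test: t = β̂₁ / SE(β̂₁) = 1.7127 / 0.1274 = 13.4435, the statistic for H₀: β₁ = 0.

What drives SE(β̂₁): more residual scatter → larger SE; wider spread of x values → smaller SE; larger n (here n = 23) → smaller SE.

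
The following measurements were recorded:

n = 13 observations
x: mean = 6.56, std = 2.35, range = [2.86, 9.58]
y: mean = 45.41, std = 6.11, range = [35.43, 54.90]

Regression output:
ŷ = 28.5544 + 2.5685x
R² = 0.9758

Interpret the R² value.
About 97.58% of the variability in y is accounted for by the regression on x (R² = 0.9758) — a strong linear fit.

R² (coefficient of determination) measures the proportion of variance in y explained by the regression model.

Here R² = 0.9758:
- Explained: 97.58% of the variation in y
- Unexplained (residual): 100% − 97.58% = 2.42%
- Rule of thumb (below 0.3 weak; 0.3 to below 0.7 moderate; 0.7 and above strong) → strong

Calculation: R² = 1 − (SS_res / SS_tot), where SS_res is the sum of squared residuals and SS_tot the total sum of squares.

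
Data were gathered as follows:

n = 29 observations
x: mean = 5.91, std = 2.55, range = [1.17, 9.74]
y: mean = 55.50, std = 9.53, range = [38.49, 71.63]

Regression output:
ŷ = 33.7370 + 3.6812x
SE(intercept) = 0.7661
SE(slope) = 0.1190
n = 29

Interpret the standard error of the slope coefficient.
The slope 3.6812 is pinned down to within about ±0.1190 (one SE) by these data — relative uncertainty 3.2%, i.e. precise.

SE(β̂₁) = 0.1190 says: if we drew many samples of n = 29 from the same population and refit each time, the fitted slopes would scatter with a standard deviation of roughly 0.1190 around the true β₁.

Relative precision:
- SE / |β̂₁| = 0.1190 / 3.6812 = 3.2%
- Rule of thumb (under 20%: precise; 20% to under 50%: moderately precise; 50% or more: imprecise) → precise

Link to the t-test: t = β̂₁ / SE(β̂₁) = 3.6812 / 0.1190 = 30.9345, the statistic for H₀: β₁ = 0.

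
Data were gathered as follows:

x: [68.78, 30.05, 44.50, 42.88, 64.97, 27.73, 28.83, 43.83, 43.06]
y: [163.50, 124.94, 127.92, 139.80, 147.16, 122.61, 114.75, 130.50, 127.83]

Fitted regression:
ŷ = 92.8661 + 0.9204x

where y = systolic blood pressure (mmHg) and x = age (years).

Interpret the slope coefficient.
For each additional year of age, predicted blood pressure increases by approximately 0.9204 mmHg.

The slope β₁ = 0.9204 gives the rate at which the fitted blood pressure changes with age.

Interpretation:
- Age up by 1 year → predicted blood pressure increases by 0.9204 mmHg
- The effect is assumed constant over the observed range of x (linearity)

(β₀ = 92.8661 is the fitted value at x = 0 and is not part of the slope interpretation.)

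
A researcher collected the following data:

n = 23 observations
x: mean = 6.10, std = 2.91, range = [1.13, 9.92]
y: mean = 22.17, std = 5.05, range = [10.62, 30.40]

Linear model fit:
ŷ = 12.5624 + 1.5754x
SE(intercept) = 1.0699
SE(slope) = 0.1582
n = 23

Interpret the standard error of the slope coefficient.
The slope 1.5754 is pinned down to within about ±0.1582 (one SE) by these data — relative uncertainty 10.0%, i.e. precise.

SE(β̂₁) = 0.1582 says: if we drew many samples of n = 23 from the same population and refit each time, the fitted slopes would scatter with a standard deviation of roughly 0.1582 around the true β₁.

Relative precision:
- SE / |β̂₁| = 0.1582 / 1.5754 = 10.0%
- Rule of thumb (under 20%: precise; 20% to under 50%: moderately precise; 50% or more: imprecise) → precise

Link to the t-test: t = β̂₁ / SE(β̂₁) = 1.5754 / 0.1582 = 9.9583, the statistic for H₀: β₁ = 0.

What drives SE(β̂₁): larger n (here n = 23) → smaller SE; wider spread of x values → smaller SE.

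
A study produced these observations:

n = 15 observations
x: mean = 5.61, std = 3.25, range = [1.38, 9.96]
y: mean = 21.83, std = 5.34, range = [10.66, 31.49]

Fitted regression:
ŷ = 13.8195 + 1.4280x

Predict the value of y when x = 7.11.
ŷ = 23.9726

x = 7.11 lies inside the observed range [1.38, 9.96], so the fitted equation applies directly:

ŷ = 13.8195 + 1.4280 × 7.11
ŷ = 13.8195 + 10.1531
ŷ = 23.9726

This is the fitted mean response at that x — an individual observation would come with a wider prediction interval.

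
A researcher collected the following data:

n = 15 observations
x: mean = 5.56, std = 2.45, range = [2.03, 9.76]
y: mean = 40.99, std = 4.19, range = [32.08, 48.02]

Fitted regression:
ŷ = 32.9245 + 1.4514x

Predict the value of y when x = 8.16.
ŷ = 44.7679

Plug x = 8.16 into the fitted line:

ŷ = 32.9245 + 1.4514 × 8.16
ŷ = 32.9245 + 11.8434
ŷ = 44.7679

This is a point prediction; actual observations scatter around it by roughly the residual standard deviation.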